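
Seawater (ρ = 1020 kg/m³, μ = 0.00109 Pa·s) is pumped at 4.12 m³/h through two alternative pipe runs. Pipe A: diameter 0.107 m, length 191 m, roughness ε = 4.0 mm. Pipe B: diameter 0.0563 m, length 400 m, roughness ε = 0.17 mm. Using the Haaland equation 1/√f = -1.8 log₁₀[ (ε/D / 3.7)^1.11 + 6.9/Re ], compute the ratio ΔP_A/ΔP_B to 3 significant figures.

Pipe A: V = Q/A = 0.001144/0.008992 = 0.1273 m/s; Re = 1.274e+04; ε/D = 0.0374; Haaland → f = 0.06506; ΔP_A = f(L/D)(ρV²/2) = 959.4 Pa.
Pipe B: V = Q/A = 0.001144/0.002489 = 0.4597 m/s; Re = 2.422e+04; ε/D = 0.00302; Haaland → f = 0.03049; ΔP_B = f(L/D)(ρV²/2) = 2.335e+04 Pa.
ΔP_A/ΔP_B = 959.4/2.335e+04 = 0.0411.

ΔP_A/ΔP_B ≈ 0.0411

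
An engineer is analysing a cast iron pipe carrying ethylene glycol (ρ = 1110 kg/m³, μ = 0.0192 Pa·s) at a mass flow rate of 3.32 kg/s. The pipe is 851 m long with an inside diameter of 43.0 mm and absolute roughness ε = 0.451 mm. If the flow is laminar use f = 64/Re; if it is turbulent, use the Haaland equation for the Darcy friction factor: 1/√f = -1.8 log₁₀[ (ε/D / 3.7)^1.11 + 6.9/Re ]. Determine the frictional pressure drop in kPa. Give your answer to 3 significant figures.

A = πD²/4 = π(0.043)²/4 = 0.001452 m²; mean velocity V = ṁ/(ρA) = 3.32/(1110 · 0.001452) = 2.06 m/s.
Reynolds number Re = ρVD/μ = 1110 · 2.06 · 0.043 / 0.0192 = 5120.
Re > 4000 → turbulent. Relative roughness ε/D = 0.000451/0.043 = 0.0105. Haaland: 1/√f = -1.8 log₁₀[(0.0105/3.7)^1.11 + 6.9/5120] = -1.8 log₁₀[0.00149 + 0.00135] = 4.586, so f = 0.04756.
Darcy-Weisbach: ΔP = f(L/D)(ρV²/2) = 0.04756·(851/0.043)·(1110·2.06²/2) = 0.04756·1.979e+04·2354 = 2.216e+06 Pa.
ΔP = 2.216e+06 Pa = 2220 kPa.

ΔP ≈ 2220 kPa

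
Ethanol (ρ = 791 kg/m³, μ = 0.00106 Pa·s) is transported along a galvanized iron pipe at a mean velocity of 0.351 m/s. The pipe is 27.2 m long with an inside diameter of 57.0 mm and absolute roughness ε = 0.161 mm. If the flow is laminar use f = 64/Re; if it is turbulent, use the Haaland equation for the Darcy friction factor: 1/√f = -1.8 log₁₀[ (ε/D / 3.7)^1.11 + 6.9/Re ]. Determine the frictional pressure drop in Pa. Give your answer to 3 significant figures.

Reynolds number Re = ρVD/μ = 791 · 0.351 · 0.057 / 0.00106 = 1.493e+04.
Re > 4000 → turbulent. Relative roughness ε/D = 0.000161/0.057 = 0.00282. Haaland: 1/√f = -1.8 log₁₀[(0.00282/3.7)^1.11 + 6.9/1.493e+04] = -1.8 log₁₀[0.000347 + 0.000462] = 5.566, so f = 0.03228.
Darcy-Weisbach: ΔP = f(L/D)(ρV²/2) = 0.03228·(27.2/0.057)·(791·0.351²/2) = 0.03228·477.2·48.73 = 750.6 Pa.

ΔP ≈ 751 Pa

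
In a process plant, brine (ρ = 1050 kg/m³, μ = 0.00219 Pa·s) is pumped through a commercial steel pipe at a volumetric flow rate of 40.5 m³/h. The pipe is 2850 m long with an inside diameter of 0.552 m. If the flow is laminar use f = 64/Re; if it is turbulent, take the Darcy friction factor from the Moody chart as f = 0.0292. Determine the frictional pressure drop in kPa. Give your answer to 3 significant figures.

ΔP ≈ 0.175 kPa

Q = 40.5 m³/h = 40.5/3600 = 0.01125 m³/s.
Cross-sectional area A = πD²/4 = π(0.552)²/4 = 0.2393 m²; mean velocity V = Q/A = 0.01125/0.2393 = 0.04701 m/s.
Reynolds number Re = ρVD/μ = 1050 · 0.04701 · 0.552 / 0.00219 = 1.244e+04.
Re > 4000 → turbulent; use the Moody-chart value f = 0.0292.
Darcy-Weisbach: ΔP = f(L/D)(ρV²/2) = 0.0292·(2850/0.552)·(1050·0.04701²/2) = 0.0292·5163·1.16 = 174.9 Pa.
ΔP = 174.9 Pa = 0.175 kPa.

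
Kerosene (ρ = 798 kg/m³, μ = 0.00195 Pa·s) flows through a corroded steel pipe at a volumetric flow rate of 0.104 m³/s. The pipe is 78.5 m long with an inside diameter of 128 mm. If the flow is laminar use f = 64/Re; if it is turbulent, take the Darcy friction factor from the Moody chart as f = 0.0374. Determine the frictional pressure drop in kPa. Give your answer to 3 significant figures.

Cross-sectional area A = πD²/4 = π(0.128)²/4 = 0.01287 m²; mean velocity V = Q/A = 0.104/0.01287 = 8.082 m/s.
Reynolds number Re = ρVD/μ = 798 · 8.082 · 0.128 / 0.00195 = 4.234e+05.
Re > 4000 → turbulent; use the Moody-chart value f = 0.0374.
Darcy-Weisbach: ΔP = f(L/D)(ρV²/2) = 0.0374·(78.5/0.128)·(798·8.082²/2) = 0.0374·613.3·2.606e+04 = 5.978e+05 Pa.
ΔP = 5.978e+05 Pa = 598 kPa.

ΔP ≈ 598 kPa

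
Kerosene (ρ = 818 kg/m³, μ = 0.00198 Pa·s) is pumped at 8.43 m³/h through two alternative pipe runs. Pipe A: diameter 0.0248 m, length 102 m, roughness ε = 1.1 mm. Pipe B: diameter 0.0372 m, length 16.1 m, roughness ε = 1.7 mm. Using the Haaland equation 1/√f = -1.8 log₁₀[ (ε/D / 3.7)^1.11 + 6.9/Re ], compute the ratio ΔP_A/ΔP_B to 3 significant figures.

ΔP_A/ΔP_B ≈ 47.3

Pipe A: V = Q/A = 0.002342/0.0004831 = 4.848 m/s; Re = 4.967e+04; ε/D = 0.0444; Haaland → f = 0.06838; ΔP_A = f(L/D)(ρV²/2) = 2.703e+06 Pa.
Pipe B: V = Q/A = 0.002342/0.001087 = 2.155 m/s; Re = 3.311e+04; ε/D = 0.0457; Haaland → f = 0.06956; ΔP_B = f(L/D)(ρV²/2) = 5.715e+04 Pa.
ΔP_A/ΔP_B = 2.703e+06/5.715e+04 = 47.3.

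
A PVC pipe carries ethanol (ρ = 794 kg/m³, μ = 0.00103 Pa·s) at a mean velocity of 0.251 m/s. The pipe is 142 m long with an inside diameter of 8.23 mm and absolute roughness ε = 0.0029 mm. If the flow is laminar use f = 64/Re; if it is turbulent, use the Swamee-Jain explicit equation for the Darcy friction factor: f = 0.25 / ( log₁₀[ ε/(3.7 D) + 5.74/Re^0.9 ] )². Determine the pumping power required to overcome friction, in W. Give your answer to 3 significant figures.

Reynolds number Re = ρVD/μ = 794 · 0.251 · 0.00823 / 0.00103 = 1592.
Re < 2300 → laminar flow, so f = 64/Re = 64/1592 = 0.04019 (the turbulent correlation is not needed).
Darcy-Weisbach: ΔP = f(L/D)(ρV²/2) = 0.04019·(142/0.00823)·(794·0.251²/2) = 0.04019·1.725e+04·25.01 = 1.734e+04 Pa.
Q = V·A = 0.251·5.32e-05 = 1.335e-05 m³/s.
Pumping power P = QΔP = 1.335e-05·1.734e+04 = 0.2316 W = 0.232 W.

P ≈ 0.232 W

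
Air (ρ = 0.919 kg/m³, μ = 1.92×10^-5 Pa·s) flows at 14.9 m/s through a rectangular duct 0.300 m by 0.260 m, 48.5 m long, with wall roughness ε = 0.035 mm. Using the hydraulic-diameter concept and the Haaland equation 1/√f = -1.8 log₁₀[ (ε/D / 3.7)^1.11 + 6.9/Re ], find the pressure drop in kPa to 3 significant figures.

ΔP ≈ 0.291 kPa

Hydraulic diameter D_h = 4A/P = 4·(0.3·0.26)/(2·(0.3+0.26)) = 0.312/1.12 = 0.2786 m.
Re = ρVD_h/μ = 0.919·14.9·0.2786/1.92e-05 = 1.987e+05.
ε/D_h = 3.5e-05/0.2786 = 0.000126; Haaland gives 1/√f = -1.8 log₁₀[1.09e-05+3.47e-05] = 7.813, so f = 0.01638.
ΔP = f(L/D_h)(ρV²/2) = 0.01638·48.5/0.2786·102 = 291 Pa.
ΔP = 0.291 kPa.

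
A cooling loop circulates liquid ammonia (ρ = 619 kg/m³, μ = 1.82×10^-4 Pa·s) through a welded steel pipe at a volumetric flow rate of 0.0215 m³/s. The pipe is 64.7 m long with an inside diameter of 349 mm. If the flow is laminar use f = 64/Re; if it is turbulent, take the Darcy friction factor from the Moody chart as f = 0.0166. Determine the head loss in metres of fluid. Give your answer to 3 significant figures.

Cross-sectional area A = πD²/4 = π(0.349)²/4 = 0.09566 m²; mean velocity V = Q/A = 0.0215/0.09566 = 0.2247 m/s.
Reynolds number Re = ρVD/μ = 619 · 0.2247 · 0.349 / 0.000182 = 2.668e+05.
Re > 4000 → turbulent; use the Moody-chart value f = 0.0166.
Darcy-Weisbach: ΔP = f(L/D)(ρV²/2) = 0.0166·(64.7/0.349)·(619·0.2247²/2) = 0.0166·185.4·15.63 = 48.11 Pa.
Head loss h_f = ΔP/(ρg) = 48.11/(619·9.81) = 0.00792 m.

h_f ≈ 0.00792 m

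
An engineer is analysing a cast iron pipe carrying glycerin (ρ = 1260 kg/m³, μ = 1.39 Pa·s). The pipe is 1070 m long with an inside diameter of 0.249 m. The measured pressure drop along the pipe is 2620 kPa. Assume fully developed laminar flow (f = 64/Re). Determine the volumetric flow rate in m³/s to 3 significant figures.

Q ≈ 0.166 m³/s

For laminar flow, f = 64/Re with Re = ρVD/μ, so Darcy-Weisbach reduces to ΔP = 32μLV/D². Solving for V: V = ΔP·D²/(32μL) = 2.62e+06·(0.249)²/(32·1.39·1070) = 3.413 m/s.
Check: Re = ρVD/μ = 1260·3.413·0.249/1.39 = 770.4 < 2300, so the laminar assumption holds.
Q = V·A = 3.413·(π/4·0.249²) = 0.1662 m³/s = 0.166 m³/s.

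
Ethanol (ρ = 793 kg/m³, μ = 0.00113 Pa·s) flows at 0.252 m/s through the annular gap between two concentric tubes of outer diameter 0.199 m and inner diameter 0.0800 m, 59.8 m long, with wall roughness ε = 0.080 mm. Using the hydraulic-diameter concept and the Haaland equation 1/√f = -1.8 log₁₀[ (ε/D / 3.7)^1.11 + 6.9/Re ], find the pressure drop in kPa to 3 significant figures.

Hydraulic diameter D_h = 4A/P = D_o - D_i = 0.199 - 0.08 = 0.119 m.
Re = ρVD_h/μ = 793·0.252·0.119/0.00113 = 2.104e+04.
ε/D_h = 8e-05/0.119 = 0.000672; Haaland gives 1/√f = -1.8 log₁₀[7.04e-05+0.000328] = 6.12, so f = 0.0267.
ΔP = f(L/D_h)(ρV²/2) = 0.0267·59.8/0.119·25.18 = 337.9 Pa.
ΔP = 0.338 kPa.

ΔP ≈ 0.338 kPa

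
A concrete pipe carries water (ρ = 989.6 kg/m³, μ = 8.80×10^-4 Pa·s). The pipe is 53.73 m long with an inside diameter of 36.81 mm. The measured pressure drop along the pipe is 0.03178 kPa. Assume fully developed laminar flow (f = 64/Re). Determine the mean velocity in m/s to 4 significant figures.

V ≈ 0.02846 m/s

For laminar flow, f = 64/Re with Re = ρVD/μ, so Darcy-Weisbach reduces to ΔP = 32μLV/D². Solving for V: V = ΔP·D²/(32μL) = 31.78·(0.03681)²/(32·0.00088·53.73) = 0.02846 m/s.
Check: Re = ρVD/μ = 989.6·0.02846·0.03681/0.00088 = 1178 < 2300, so the laminar assumption holds.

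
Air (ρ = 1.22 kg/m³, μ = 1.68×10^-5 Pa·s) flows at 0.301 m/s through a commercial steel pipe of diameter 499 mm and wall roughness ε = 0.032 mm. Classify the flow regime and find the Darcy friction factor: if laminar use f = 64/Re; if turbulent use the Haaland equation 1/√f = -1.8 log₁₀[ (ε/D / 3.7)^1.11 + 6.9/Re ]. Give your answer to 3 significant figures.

f ≈ 0.0302

Re = ρVD/μ = 1.22·0.301·0.499/1.68e-05 = 1.091e+04.
Re > 4000 → turbulent. ε/D = 3.2e-05/0.499 = 6.41e-05; Haaland: 1/√f = -1.8 log₁₀[5.19e-06 + 0.000633] = 5.752, so f = 0.03023.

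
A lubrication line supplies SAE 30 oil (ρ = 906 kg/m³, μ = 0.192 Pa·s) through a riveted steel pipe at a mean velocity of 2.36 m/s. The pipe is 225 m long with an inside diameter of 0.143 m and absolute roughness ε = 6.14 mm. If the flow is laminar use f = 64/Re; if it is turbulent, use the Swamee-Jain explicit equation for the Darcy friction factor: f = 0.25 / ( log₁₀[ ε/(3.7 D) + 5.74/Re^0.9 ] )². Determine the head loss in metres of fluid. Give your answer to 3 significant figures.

h_f ≈ 18.0 m

Reynolds number Re = ρVD/μ = 906 · 2.36 · 0.143 / 0.192 = 1592.
Re < 2300 → laminar flow, so f = 64/Re = 64/1592 = 0.04019 (the turbulent correlation is not needed).
Darcy-Weisbach: ΔP = f(L/D)(ρV²/2) = 0.04019·(225/0.143)·(906·2.36²/2) = 0.04019·1573·2523 = 1.595e+05 Pa.
Head loss h_f = ΔP/(ρg) = 1.595e+05/(906·9.81) = 18.0 m.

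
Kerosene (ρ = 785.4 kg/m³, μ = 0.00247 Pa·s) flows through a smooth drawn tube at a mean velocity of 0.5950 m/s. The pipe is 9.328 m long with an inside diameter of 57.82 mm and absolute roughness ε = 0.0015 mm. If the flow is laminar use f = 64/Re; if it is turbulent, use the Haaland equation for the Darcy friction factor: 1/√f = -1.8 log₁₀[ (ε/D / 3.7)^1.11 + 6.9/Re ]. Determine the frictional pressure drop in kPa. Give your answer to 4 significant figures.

ΔP ≈ 0.6765 kPa

Reynolds number Re = ρVD/μ = 785.4 · 0.595 · 0.05782 / 0.00247 = 1.094e+04.
Re > 4000 → turbulent. Relative roughness ε/D = 1.5e-06/0.05782 = 2.59e-05. Haaland: 1/√f = -1.8 log₁₀[(2.59e-05/3.7)^1.11 + 6.9/1.094e+04] = -1.8 log₁₀[1.9e-06 + 0.000631] = 5.758, so f = 0.03016.
Darcy-Weisbach: ΔP = f(L/D)(ρV²/2) = 0.03016·(9.328/0.05782)·(785.4·0.595²/2) = 0.03016·161.3·139 = 676.5 Pa.
ΔP = 676.5 Pa = 0.6765 kPa.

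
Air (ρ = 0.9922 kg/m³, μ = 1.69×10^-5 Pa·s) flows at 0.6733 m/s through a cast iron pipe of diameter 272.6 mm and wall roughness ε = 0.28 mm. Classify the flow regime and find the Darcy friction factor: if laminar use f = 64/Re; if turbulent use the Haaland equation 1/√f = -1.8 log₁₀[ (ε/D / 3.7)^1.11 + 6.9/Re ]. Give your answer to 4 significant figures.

f ≈ 0.03164

Re = ρVD/μ = 0.9922·0.6733·0.2726/1.69e-05 = 1.078e+04.
Re > 4000 → turbulent. ε/D = 0.00028/0.2726 = 0.00103; Haaland: 1/√f = -1.8 log₁₀[0.000113 + 0.00064] = 5.622, so f = 0.03164.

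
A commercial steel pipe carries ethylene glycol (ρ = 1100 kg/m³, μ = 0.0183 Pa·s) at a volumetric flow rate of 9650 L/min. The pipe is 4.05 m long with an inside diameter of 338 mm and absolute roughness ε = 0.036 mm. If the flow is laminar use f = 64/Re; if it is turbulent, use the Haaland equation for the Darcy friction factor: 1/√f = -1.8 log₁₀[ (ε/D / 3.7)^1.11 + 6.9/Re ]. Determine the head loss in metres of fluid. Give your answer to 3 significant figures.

Q = 9650 L/min = 9650/60000 = 0.1608 m³/s.
Cross-sectional area A = πD²/4 = π(0.338)²/4 = 0.08973 m²; mean velocity V = Q/A = 0.1608/0.08973 = 1.792 m/s.
Reynolds number Re = ρVD/μ = 1100 · 1.792 · 0.338 / 0.0183 = 3.642e+04.
Re > 4000 → turbulent. Relative roughness ε/D = 3.6e-05/0.338 = 0.000107. Haaland: 1/√f = -1.8 log₁₀[(0.000107/3.7)^1.11 + 6.9/3.642e+04] = -1.8 log₁₀[9.11e-06 + 0.000189] = 6.664, so f = 0.02252.
Darcy-Weisbach: ΔP = f(L/D)(ρV²/2) = 0.02252·(4.05/0.338)·(1100·1.792²/2) = 0.02252·11.98·1767 = 476.8 Pa.
Head loss h_f = ΔP/(ρg) = 476.8/(1100·9.81) = 0.0442 m.

h_f ≈ 0.0442 m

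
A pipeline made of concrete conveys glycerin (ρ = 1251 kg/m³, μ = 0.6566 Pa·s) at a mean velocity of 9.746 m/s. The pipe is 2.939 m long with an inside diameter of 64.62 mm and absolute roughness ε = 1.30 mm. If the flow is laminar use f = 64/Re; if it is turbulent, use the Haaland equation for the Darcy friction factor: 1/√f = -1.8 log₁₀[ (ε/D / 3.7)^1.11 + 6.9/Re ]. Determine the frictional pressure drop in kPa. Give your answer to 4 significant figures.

ΔP ≈ 144.1 kPa

Reynolds number Re = ρVD/μ = 1251 · 9.746 · 0.06462 / 0.657 = 1200.
Re < 2300 → laminar flow, so f = 64/Re = 64/1200 = 0.05334 (the turbulent correlation is not needed).
Darcy-Weisbach: ΔP = f(L/D)(ρV²/2) = 0.05334·(2.939/0.06462)·(1251·9.746²/2) = 0.05334·45.48·5.941e+04 = 1.441e+05 Pa.
ΔP = 1.441e+05 Pa = 144.1 kPa.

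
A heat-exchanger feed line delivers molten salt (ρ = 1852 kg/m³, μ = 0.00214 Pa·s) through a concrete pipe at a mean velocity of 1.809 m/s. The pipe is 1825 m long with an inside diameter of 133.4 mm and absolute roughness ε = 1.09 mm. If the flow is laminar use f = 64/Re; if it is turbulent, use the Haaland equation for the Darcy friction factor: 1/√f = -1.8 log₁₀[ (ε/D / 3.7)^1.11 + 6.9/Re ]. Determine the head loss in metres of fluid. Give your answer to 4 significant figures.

Reynolds number Re = ρVD/μ = 1852 · 1.809 · 0.1334 / 0.00214 = 2.088e+05.
Re > 4000 → turbulent. Relative roughness ε/D = 0.00109/0.1334 = 0.00817. Haaland: 1/√f = -1.8 log₁₀[(0.00817/3.7)^1.11 + 6.9/2.088e+05] = -1.8 log₁₀[0.00113 + 3.3e-05] = 5.284, so f = 0.03582.
Darcy-Weisbach: ΔP = f(L/D)(ρV²/2) = 0.03582·(1825/0.1334)·(1852·1.809²/2) = 0.03582·1.368e+04·3030 = 1.485e+06 Pa.
Head loss h_f = ΔP/(ρg) = 1.485e+06/(1852·9.81) = 81.73 m.

h_f ≈ 81.73 m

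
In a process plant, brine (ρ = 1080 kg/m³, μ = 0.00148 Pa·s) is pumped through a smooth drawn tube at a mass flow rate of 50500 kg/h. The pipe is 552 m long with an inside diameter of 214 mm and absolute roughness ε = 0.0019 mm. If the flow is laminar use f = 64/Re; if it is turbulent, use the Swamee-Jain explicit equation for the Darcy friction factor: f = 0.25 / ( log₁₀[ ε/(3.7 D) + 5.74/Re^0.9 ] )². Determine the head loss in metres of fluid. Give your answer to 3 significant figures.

h_f ≈ 0.347 m

ṁ = 50500 kg/h = 50500/3600 = 14.03 kg/s.
A = πD²/4 = π(0.214)²/4 = 0.03597 m²; mean velocity V = ṁ/(ρA) = 14.03/(1080 · 0.03597) = 0.3611 m/s.
Reynolds number Re = ρVD/μ = 1080 · 0.3611 · 0.214 / 0.00148 = 5.639e+04.
Re > 4000 → turbulent. Relative roughness ε/D = 1.9e-06/0.214 = 8.88e-06. Swamee-Jain: f = 0.25/(log₁₀[8.88e-06/3.7 + 5.74/5.639e+04^0.9])² = 0.25/(log₁₀[2.4e-06 + 0.000304])² = 0.25/(-3.514)² = 0.02025.
Darcy-Weisbach: ΔP = f(L/D)(ρV²/2) = 0.02025·(552/0.214)·(1080·0.3611²/2) = 0.02025·2579·70.42 = 3678 Pa.
Head loss h_f = ΔP/(ρg) = 3678/(1080·9.81) = 0.347 m.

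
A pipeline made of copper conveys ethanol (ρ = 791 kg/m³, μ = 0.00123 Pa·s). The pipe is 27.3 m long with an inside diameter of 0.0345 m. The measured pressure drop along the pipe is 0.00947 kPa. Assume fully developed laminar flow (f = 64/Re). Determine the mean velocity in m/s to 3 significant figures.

V ≈ 0.0105 m/s

For laminar flow, f = 64/Re with Re = ρVD/μ, so Darcy-Weisbach reduces to ΔP = 32μLV/D². Solving for V: V = ΔP·D²/(32μL) = 9.47·(0.0345)²/(32·0.00123·27.3) = 0.01049 m/s.
Check: Re = ρVD/μ = 791·0.01049·0.0345/0.00123 = 232.7 < 2300, so the laminar assumption holds.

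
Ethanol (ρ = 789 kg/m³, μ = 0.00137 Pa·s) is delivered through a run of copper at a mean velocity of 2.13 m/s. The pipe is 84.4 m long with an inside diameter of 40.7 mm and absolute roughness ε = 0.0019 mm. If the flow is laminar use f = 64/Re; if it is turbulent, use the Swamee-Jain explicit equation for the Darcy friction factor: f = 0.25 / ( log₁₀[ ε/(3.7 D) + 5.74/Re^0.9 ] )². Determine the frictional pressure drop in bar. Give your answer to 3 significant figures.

ΔP ≈ 0.778 bar

Reynolds number Re = ρVD/μ = 789 · 2.13 · 0.0407 / 0.00137 = 4.993e+04.
Re > 4000 → turbulent. Relative roughness ε/D = 1.9e-06/0.0407 = 4.67e-05. Swamee-Jain: f = 0.25/(log₁₀[4.67e-05/3.7 + 5.74/4.993e+04^0.9])² = 0.25/(log₁₀[1.26e-05 + 0.000339])² = 0.25/(-3.454)² = 0.02096.
Darcy-Weisbach: ΔP = f(L/D)(ρV²/2) = 0.02096·(84.4/0.0407)·(789·2.13²/2) = 0.02096·2074·1790 = 7.779e+04 Pa.
ΔP = 7.779e+04 Pa = 0.778 bar.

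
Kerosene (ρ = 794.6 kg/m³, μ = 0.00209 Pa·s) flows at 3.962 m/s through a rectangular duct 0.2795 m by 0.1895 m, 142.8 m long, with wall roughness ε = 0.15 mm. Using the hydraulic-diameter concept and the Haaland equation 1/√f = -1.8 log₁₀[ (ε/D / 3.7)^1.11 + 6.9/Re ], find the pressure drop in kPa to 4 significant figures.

ΔP ≈ 74.31 kPa

Hydraulic diameter D_h = 4A/P = 4·(0.2795·0.1895)/(2·(0.2795+0.1895)) = 0.2119/0.938 = 0.2259 m.
Re = ρVD_h/μ = 794.6·3.962·0.2259/0.00209 = 3.402e+05.
ε/D_h = 0.00015/0.2259 = 0.000664; Haaland gives 1/√f = -1.8 log₁₀[6.95e-05+2.03e-05] = 7.284, so f = 0.01885.
ΔP = f(L/D_h)(ρV²/2) = 0.01885·142.8/0.2259·6237 = 7.431e+04 Pa.
ΔP = 74.31 kPa.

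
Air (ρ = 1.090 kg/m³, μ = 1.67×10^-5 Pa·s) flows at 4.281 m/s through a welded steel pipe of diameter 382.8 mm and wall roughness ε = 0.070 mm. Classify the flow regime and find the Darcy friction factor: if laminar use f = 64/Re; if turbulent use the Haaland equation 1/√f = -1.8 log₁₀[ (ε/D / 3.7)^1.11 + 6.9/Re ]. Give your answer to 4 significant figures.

Re = ρVD/μ = 1.09·4.281·0.3828/1.67e-05 = 1.07e+05.
Re > 4000 → turbulent. ε/D = 7e-05/0.3828 = 0.000183; Haaland: 1/√f = -1.8 log₁₀[1.66e-05 + 6.45e-05] = 7.364, so f = 0.01844.

f ≈ 0.01844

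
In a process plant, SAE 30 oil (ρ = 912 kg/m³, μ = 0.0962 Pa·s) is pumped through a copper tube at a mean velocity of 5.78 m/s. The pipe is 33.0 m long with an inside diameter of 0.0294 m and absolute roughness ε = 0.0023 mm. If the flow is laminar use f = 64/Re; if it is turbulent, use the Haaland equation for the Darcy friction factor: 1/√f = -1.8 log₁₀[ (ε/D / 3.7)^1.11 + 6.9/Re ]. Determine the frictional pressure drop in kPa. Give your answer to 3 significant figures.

ΔP ≈ 679 kPa

Reynolds number Re = ρVD/μ = 912 · 5.78 · 0.0294 / 0.0962 = 1611.
Re < 2300 → laminar flow, so f = 64/Re = 64/1611 = 0.03973 (the turbulent correlation is not needed).
Darcy-Weisbach: ΔP = f(L/D)(ρV²/2) = 0.03973·(33/0.0294)·(912·5.78²/2) = 0.03973·1122·1.523e+04 = 6.793e+05 Pa.
ΔP = 6.793e+05 Pa = 679 kPa.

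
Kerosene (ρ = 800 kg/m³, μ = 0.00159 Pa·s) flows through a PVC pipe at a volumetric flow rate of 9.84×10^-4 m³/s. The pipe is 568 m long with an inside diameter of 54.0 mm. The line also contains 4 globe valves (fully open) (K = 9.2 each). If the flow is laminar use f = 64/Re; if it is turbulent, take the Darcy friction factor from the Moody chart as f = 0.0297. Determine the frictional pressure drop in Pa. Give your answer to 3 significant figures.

Cross-sectional area A = πD²/4 = π(0.054)²/4 = 0.00229 m²; mean velocity V = Q/A = 0.000984/0.00229 = 0.4297 m/s.
Reynolds number Re = ρVD/μ = 800 · 0.4297 · 0.054 / 0.00159 = 1.167e+04.
Re > 4000 → turbulent; use the Moody-chart value f = 0.0297.
Total minor-loss coefficient ΣK = 4·9.2 = 36.8.
ΔP = [f·L/D + ΣK]·(ρV²/2) = [0.0297·568/0.054 + 36.8]·(800·0.4297²/2) = [312.4 + 36.8]·73.84 = 2.579e+04 Pa.

ΔP ≈ 25800 Pa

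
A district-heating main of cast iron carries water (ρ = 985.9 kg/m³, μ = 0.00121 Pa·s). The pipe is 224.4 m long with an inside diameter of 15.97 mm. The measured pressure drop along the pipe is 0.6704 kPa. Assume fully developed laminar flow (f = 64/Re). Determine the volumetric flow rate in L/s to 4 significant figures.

Q ≈ 0.003942 L/s

For laminar flow, f = 64/Re with Re = ρVD/μ, so Darcy-Weisbach reduces to ΔP = 32μLV/D². Solving for V: V = ΔP·D²/(32μL) = 670.4·(0.01597)²/(32·0.00121·224.4) = 0.01968 m/s.
Check: Re = ρVD/μ = 985.9·0.01968·0.01597/0.00121 = 256.1 < 2300, so the laminar assumption holds.
Q = V·A = 0.01968·(π/4·0.01597²) = 3.942e-06 m³/s = 0.003942 L/s.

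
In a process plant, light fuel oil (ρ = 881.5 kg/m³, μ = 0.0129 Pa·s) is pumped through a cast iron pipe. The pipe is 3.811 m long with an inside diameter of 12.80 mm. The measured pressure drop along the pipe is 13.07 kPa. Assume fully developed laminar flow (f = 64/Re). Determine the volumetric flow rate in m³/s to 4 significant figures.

For laminar flow, f = 64/Re with Re = ρVD/μ, so Darcy-Weisbach reduces to ΔP = 32μLV/D². Solving for V: V = ΔP·D²/(32μL) = 1.307e+04·(0.0128)²/(32·0.0129·3.811) = 1.361 m/s.
Check: Re = ρVD/μ = 881.5·1.361·0.0128/0.0129 = 1191 < 2300, so the laminar assumption holds.
Q = V·A = 1.361·(π/4·0.0128²) = 0.0001752 m³/s = 1.752×10^-4 m³/s.

Q ≈ 1.752×10^-4 m³/s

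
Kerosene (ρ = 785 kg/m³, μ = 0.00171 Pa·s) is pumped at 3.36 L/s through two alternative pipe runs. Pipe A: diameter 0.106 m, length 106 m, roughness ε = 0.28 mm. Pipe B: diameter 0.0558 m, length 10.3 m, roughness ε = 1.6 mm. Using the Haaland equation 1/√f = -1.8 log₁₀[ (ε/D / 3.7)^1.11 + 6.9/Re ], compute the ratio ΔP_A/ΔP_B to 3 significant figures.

Pipe A: V = Q/A = 0.00336/0.008825 = 0.3807 m/s; Re = 1.853e+04; ε/D = 0.00264; Haaland → f = 0.03094; ΔP_A = f(L/D)(ρV²/2) = 1760 Pa.
Pipe B: V = Q/A = 0.00336/0.002445 = 1.374 m/s; Re = 3.52e+04; ε/D = 0.0287; Haaland → f = 0.05712; ΔP_B = f(L/D)(ρV²/2) = 7812 Pa.
ΔP_A/ΔP_B = 1760/7812 = 0.225.

ΔP_A/ΔP_B ≈ 0.225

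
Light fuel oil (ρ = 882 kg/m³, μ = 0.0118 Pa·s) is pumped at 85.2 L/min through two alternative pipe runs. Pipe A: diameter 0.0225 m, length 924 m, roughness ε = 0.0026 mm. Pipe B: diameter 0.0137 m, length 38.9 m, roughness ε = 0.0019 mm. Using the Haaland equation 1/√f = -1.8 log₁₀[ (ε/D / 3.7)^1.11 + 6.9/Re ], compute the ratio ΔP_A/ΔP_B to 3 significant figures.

ΔP_A/ΔP_B ≈ 2.29

Pipe A: V = Q/A = 0.00142/0.0003976 = 3.571 m/s; Re = 6006; ε/D = 0.000116; Haaland → f = 0.0358; ΔP_A = f(L/D)(ρV²/2) = 8.271e+06 Pa.
Pipe B: V = Q/A = 0.00142/0.0001474 = 9.633 m/s; Re = 9864; ε/D = 0.000139; Haaland → f = 0.03115; ΔP_B = f(L/D)(ρV²/2) = 3.62e+06 Pa.
ΔP_A/ΔP_B = 8.271e+06/3.62e+06 = 2.29.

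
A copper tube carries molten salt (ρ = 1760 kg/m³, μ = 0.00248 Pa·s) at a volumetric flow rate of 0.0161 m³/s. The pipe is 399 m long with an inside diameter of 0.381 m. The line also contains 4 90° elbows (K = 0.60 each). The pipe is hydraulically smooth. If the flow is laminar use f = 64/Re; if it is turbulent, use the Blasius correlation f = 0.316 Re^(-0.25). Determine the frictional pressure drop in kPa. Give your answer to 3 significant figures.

Cross-sectional area A = πD²/4 = π(0.381)²/4 = 0.114 m²; mean velocity V = Q/A = 0.0161/0.114 = 0.1412 m/s.
Reynolds number Re = ρVD/μ = 1760 · 0.1412 · 0.381 / 0.00248 = 3.818e+04.
Re > 4000 → turbulent. Smooth-pipe (Blasius): f = 0.316 Re^(-0.25) = 0.316/(3.818e+04)^0.25 = 0.02261.
Total minor-loss coefficient ΣK = 4·0.6 = 2.4.
ΔP = [f·L/D + ΣK]·(ρV²/2) = [0.02261·399/0.381 + 2.4]·(1760·0.1412²/2) = [23.67 + 2.4]·17.55 = 457.6 Pa.
ΔP = 457.6 Pa = 0.458 kPa.

ΔP ≈ 0.458 kPa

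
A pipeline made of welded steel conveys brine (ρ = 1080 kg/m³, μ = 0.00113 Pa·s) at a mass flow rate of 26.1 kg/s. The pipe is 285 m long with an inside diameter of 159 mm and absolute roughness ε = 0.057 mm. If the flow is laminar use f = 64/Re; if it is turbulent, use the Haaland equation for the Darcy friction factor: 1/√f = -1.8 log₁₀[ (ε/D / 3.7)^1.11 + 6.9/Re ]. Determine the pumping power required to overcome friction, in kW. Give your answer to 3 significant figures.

A = πD²/4 = π(0.159)²/4 = 0.01986 m²; mean velocity V = ṁ/(ρA) = 26.1/(1080 · 0.01986) = 1.217 m/s.
Reynolds number Re = ρVD/μ = 1080 · 1.217 · 0.159 / 0.00113 = 1.85e+05.
Re > 4000 → turbulent. Relative roughness ε/D = 5.7e-05/0.159 = 0.000358. Haaland: 1/√f = -1.8 log₁₀[(0.000358/3.7)^1.11 + 6.9/1.85e+05] = -1.8 log₁₀[3.51e-05 + 3.73e-05] = 7.453, so f = 0.018.
Darcy-Weisbach: ΔP = f(L/D)(ρV²/2) = 0.018·(285/0.159)·(1080·1.217²/2) = 0.018·1792·799.9 = 2.581e+04 Pa.
Q = ṁ/ρ = 26.1/1080 = 0.02417 m³/s.
Pumping power P = QΔP = 0.02417·2.581e+04 = 623.8 W = 0.624 kW.

P ≈ 0.624 kW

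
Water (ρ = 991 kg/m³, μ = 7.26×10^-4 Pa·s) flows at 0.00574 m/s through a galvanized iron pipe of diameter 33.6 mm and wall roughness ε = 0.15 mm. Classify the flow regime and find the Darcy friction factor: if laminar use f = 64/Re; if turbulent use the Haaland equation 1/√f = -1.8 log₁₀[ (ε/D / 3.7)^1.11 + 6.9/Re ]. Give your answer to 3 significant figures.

Re = ρVD/μ = 991·0.00574·0.0336/0.000726 = 263.3.
Re < 2300 → laminar, so f = 64/Re = 0.2431 (roughness is irrelevant in laminar flow).

f ≈ 0.243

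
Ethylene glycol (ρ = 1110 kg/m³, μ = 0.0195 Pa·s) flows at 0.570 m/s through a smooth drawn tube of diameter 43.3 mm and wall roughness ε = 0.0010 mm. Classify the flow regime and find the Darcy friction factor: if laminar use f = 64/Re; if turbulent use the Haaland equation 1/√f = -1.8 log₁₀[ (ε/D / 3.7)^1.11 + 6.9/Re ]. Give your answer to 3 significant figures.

Re = ρVD/μ = 1110·0.57·0.0433/0.0195 = 1405.
Re < 2300 → laminar, so f = 64/Re = 0.04555 (roughness is irrelevant in laminar flow).

f ≈ 0.0456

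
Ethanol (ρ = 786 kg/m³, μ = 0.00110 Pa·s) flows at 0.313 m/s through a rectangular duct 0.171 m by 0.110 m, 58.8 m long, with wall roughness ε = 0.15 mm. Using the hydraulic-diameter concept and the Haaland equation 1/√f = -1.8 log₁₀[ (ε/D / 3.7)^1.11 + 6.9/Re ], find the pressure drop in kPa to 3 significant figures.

Hydraulic diameter D_h = 4A/P = 4·(0.171·0.11)/(2·(0.171+0.11)) = 0.07524/0.562 = 0.1339 m.
Re = ρVD_h/μ = 786·0.313·0.1339/0.0011 = 2.994e+04.
ε/D_h = 0.00015/0.1339 = 0.00112; Haaland gives 1/√f = -1.8 log₁₀[0.000124+0.00023] = 6.21, so f = 0.02593.
ΔP = f(L/D_h)(ρV²/2) = 0.02593·58.8/0.1339·38.5 = 438.4 Pa.
ΔP = 0.438 kPa.

ΔP ≈ 0.438 kPa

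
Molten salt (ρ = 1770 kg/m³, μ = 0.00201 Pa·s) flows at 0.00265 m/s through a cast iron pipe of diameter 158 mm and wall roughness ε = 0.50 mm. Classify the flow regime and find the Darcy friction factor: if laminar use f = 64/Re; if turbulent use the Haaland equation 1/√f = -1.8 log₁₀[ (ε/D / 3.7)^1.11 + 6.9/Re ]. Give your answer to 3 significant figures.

f ≈ 0.174

Re = ρVD/μ = 1770·0.00265·0.158/0.00201 = 368.7.
Re < 2300 → laminar, so f = 64/Re = 0.1736 (roughness is irrelevant in laminar flow).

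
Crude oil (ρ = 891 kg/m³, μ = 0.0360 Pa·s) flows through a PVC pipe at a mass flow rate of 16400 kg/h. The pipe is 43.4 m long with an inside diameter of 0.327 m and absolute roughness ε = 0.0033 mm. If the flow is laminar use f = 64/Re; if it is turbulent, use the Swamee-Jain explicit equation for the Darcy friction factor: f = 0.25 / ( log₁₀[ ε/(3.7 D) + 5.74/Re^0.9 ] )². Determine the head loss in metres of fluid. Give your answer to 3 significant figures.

h_f ≈ 0.00326 m

ṁ = 16400 kg/h = 16400/3600 = 4.556 kg/s.
A = πD²/4 = π(0.327)²/4 = 0.08398 m²; mean velocity V = ṁ/(ρA) = 4.556/(891 · 0.08398) = 0.06088 m/s.
Reynolds number Re = ρVD/μ = 891 · 0.06088 · 0.327 / 0.036 = 492.7.
Re < 2300 → laminar flow, so f = 64/Re = 64/492.7 = 0.1299 (the turbulent correlation is not needed).
Darcy-Weisbach: ΔP = f(L/D)(ρV²/2) = 0.1299·(43.4/0.327)·(891·0.06088²/2) = 0.1299·132.7·1.651 = 28.47 Pa.
Head loss h_f = ΔP/(ρg) = 28.47/(891·9.81) = 0.00326 m.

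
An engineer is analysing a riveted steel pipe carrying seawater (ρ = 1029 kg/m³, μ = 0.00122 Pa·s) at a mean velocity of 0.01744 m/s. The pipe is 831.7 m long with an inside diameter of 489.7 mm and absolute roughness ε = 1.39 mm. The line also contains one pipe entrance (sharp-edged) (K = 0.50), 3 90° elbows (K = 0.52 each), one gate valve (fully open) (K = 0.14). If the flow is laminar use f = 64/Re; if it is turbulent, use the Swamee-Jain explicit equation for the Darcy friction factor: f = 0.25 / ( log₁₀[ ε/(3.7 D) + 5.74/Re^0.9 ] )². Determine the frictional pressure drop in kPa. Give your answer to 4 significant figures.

Reynolds number Re = ρVD/μ = 1029 · 0.01744 · 0.4897 / 0.00122 = 7203.
Re > 4000 → turbulent. Relative roughness ε/D = 0.00139/0.4897 = 0.00284. Swamee-Jain: f = 0.25/(log₁₀[0.00284/3.7 + 5.74/7203^0.9])² = 0.25/(log₁₀[0.000767 + 0.00194])² = 0.25/(-2.568)² = 0.03791.
Total minor-loss coefficient ΣK = 1·0.5 + 3·0.52 + 1·0.14 = 2.2.
ΔP = [f·L/D + ΣK]·(ρV²/2) = [0.03791·831.7/0.4897 + 2.2]·(1029·0.01744²/2) = [64.39 + 2.2]·0.1565 = 10.42 Pa.
ΔP = 10.42 Pa = 0.01042 kPa.

ΔP ≈ 0.01042 kPa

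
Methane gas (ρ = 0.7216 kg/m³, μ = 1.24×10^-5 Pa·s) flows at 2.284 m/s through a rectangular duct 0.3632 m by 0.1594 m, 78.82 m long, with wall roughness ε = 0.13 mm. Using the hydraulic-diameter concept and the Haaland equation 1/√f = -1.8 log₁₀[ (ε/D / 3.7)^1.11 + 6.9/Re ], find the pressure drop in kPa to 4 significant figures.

ΔP ≈ 0.01658 kPa

Hydraulic diameter D_h = 4A/P = 4·(0.3632·0.1594)/(2·(0.3632+0.1594)) = 0.2316/1.045 = 0.2216 m.
Re = ρVD_h/μ = 0.7216·2.284·0.2216/1.24e-05 = 2.945e+04.
ε/D_h = 0.00013/0.2216 = 0.000587; Haaland gives 1/√f = -1.8 log₁₀[6.06e-05+0.000234] = 6.355, so f = 0.02476.
ΔP = f(L/D_h)(ρV²/2) = 0.02476·78.82/0.2216·1.882 = 16.58 Pa.
ΔP = 0.01658 kPa.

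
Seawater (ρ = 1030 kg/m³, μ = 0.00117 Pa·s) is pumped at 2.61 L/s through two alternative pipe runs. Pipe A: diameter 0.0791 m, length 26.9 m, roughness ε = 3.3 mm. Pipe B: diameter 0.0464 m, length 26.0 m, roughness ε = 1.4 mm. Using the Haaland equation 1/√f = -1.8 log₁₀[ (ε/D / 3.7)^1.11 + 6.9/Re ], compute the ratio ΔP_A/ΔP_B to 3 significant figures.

ΔP_A/ΔP_B ≈ 0.0828

Pipe A: V = Q/A = 0.00261/0.004914 = 0.5311 m/s; Re = 3.698e+04; ε/D = 0.0417; Haaland → f = 0.06674; ΔP_A = f(L/D)(ρV²/2) = 3297 Pa.
Pipe B: V = Q/A = 0.00261/0.001691 = 1.544 m/s; Re = 6.305e+04; ε/D = 0.0302; Haaland → f = 0.05791; ΔP_B = f(L/D)(ρV²/2) = 3.982e+04 Pa.
ΔP_A/ΔP_B = 3297/3.982e+04 = 0.0828.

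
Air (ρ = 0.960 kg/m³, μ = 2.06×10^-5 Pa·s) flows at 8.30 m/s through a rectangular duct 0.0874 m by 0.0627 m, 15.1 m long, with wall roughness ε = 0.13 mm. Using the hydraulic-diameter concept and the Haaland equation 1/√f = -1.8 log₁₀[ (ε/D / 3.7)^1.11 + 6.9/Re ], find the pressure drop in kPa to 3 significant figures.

Hydraulic diameter D_h = 4A/P = 4·(0.0874·0.0627)/(2·(0.0874+0.0627)) = 0.02192/0.3002 = 0.07302 m.
Re = ρVD_h/μ = 0.96·8.3·0.07302/2.06e-05 = 2.824e+04.
ε/D_h = 0.00013/0.07302 = 0.00178; Haaland gives 1/√f = -1.8 log₁₀[0.000208+0.000244] = 6.021, so f = 0.02759.
ΔP = f(L/D_h)(ρV²/2) = 0.02759·15.1/0.07302·33.07 = 188.6 Pa.
ΔP = 0.189 kPa.

ΔP ≈ 0.189 kPa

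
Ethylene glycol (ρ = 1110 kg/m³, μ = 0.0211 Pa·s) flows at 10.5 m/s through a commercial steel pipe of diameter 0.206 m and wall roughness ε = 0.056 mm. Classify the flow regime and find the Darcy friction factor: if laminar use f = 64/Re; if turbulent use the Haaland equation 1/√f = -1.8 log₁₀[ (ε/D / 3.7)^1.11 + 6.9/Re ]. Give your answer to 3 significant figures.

f ≈ 0.0187

Re = ρVD/μ = 1110·10.5·0.206/0.0211 = 1.138e+05.
Re > 4000 → turbulent. ε/D = 5.6e-05/0.206 = 0.000272; Haaland: 1/√f = -1.8 log₁₀[2.58e-05 + 6.06e-05] = 7.314, so f = 0.01869.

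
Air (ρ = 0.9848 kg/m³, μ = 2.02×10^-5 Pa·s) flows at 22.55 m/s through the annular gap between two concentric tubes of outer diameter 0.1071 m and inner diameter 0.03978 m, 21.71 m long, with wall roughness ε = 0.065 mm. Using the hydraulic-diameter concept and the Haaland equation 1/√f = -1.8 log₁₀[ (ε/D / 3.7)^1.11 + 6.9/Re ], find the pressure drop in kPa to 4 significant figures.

Hydraulic diameter D_h = 4A/P = D_o - D_i = 0.1071 - 0.03978 = 0.06732 m.
Re = ρVD_h/μ = 0.9848·22.55·0.06732/2.02e-05 = 7.401e+04.
ε/D_h = 6.5e-05/0.06732 = 0.000966; Haaland gives 1/√f = -1.8 log₁₀[0.000105+9.32e-05] = 6.664, so f = 0.02252.
ΔP = f(L/D_h)(ρV²/2) = 0.02252·21.71/0.06732·250.4 = 1818 Pa.
ΔP = 1.818 kPa.

ΔP ≈ 1.818 kPa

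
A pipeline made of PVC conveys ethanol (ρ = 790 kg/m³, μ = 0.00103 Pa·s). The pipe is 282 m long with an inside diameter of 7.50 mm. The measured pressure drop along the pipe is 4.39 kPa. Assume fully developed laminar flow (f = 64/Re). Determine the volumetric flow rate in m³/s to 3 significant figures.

For laminar flow, f = 64/Re with Re = ρVD/μ, so Darcy-Weisbach reduces to ΔP = 32μLV/D². Solving for V: V = ΔP·D²/(32μL) = 4390·(0.0075)²/(32·0.00103·282) = 0.02657 m/s.
Check: Re = ρVD/μ = 790·0.02657·0.0075/0.00103 = 152.8 < 2300, so the laminar assumption holds.
Q = V·A = 0.02657·(π/4·0.0075²) = 1.174e-06 m³/s = 1.17×10^-6 m³/s.

Q ≈ 1.17×10^-6 m³/s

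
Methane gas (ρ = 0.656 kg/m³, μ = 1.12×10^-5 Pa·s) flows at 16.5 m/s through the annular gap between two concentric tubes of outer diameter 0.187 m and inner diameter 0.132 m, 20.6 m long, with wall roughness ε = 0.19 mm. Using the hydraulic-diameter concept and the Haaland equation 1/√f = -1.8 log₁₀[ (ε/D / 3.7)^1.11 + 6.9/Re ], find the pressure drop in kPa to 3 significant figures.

Hydraulic diameter D_h = 4A/P = D_o - D_i = 0.187 - 0.132 = 0.055 m.
Re = ρVD_h/μ = 0.656·16.5·0.055/1.12e-05 = 5.315e+04.
ε/D_h = 0.00019/0.055 = 0.00345; Haaland gives 1/√f = -1.8 log₁₀[0.000433+0.00013] = 5.849, so f = 0.02923.
ΔP = f(L/D_h)(ρV²/2) = 0.02923·20.6/0.055·89.3 = 977.7 Pa.
ΔP = 0.978 kPa.

ΔP ≈ 0.978 kPa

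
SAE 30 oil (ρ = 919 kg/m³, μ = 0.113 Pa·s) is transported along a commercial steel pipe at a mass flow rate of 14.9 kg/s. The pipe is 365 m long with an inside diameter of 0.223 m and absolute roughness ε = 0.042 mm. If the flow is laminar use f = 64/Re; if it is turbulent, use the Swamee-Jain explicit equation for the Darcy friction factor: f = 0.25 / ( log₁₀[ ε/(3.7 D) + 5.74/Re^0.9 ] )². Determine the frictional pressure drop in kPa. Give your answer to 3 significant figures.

A = πD²/4 = π(0.223)²/4 = 0.03906 m²; mean velocity V = ṁ/(ρA) = 14.9/(919 · 0.03906) = 0.4151 m/s.
Reynolds number Re = ρVD/μ = 919 · 0.4151 · 0.223 / 0.113 = 752.9.
Re < 2300 → laminar flow, so f = 64/Re = 64/752.9 = 0.08501 (the turbulent correlation is not needed).
Darcy-Weisbach: ΔP = f(L/D)(ρV²/2) = 0.08501·(365/0.223)·(919·0.4151²/2) = 0.08501·1637·79.18 = 1.102e+04 Pa.
ΔP = 1.102e+04 Pa = 11.0 kPa.

ΔP ≈ 11.0 kPa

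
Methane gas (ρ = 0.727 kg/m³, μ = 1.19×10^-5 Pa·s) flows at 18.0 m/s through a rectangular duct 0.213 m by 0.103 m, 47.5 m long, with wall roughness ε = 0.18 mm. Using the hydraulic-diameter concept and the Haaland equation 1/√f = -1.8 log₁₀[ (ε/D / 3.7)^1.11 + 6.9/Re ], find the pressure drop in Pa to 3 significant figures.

ΔP ≈ 899 Pa

Hydraulic diameter D_h = 4A/P = 4·(0.213·0.103)/(2·(0.213+0.103)) = 0.08776/0.632 = 0.1389 m.
Re = ρVD_h/μ = 0.727·18·0.1389/1.19e-05 = 1.527e+05.
ε/D_h = 0.00018/0.1389 = 0.0013; Haaland gives 1/√f = -1.8 log₁₀[0.000146+4.52e-05] = 6.693, so f = 0.02232.
ΔP = f(L/D_h)(ρV²/2) = 0.02232·47.5/0.1389·117.8 = 899.3 Pa.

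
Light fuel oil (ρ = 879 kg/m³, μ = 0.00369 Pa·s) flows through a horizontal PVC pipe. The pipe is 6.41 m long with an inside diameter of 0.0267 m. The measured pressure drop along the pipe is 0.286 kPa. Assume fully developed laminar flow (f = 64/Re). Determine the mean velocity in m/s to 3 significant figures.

V ≈ 0.269 m/s

For laminar flow, f = 64/Re with Re = ρVD/μ, so Darcy-Weisbach reduces to ΔP = 32μLV/D². Solving for V: V = ΔP·D²/(32μL) = 286·(0.0267)²/(32·0.00369·6.41) = 0.2694 m/s.
Check: Re = ρVD/μ = 879·0.2694·0.0267/0.00369 = 1713 < 2300, so the laminar assumption holds.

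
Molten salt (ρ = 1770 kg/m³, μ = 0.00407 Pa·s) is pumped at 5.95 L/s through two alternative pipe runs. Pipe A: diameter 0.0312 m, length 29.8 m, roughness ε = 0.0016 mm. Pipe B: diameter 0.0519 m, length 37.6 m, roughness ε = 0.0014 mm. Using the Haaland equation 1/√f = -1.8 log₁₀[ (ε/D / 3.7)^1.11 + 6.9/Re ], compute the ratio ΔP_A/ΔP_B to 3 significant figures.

ΔP_A/ΔP_B ≈ 9.13

Pipe A: V = Q/A = 0.00595/0.0007645 = 7.782 m/s; Re = 1.056e+05; ε/D = 5.13e-05; Haaland → f = 0.01785; ΔP_A = f(L/D)(ρV²/2) = 9.137e+05 Pa.
Pipe B: V = Q/A = 0.00595/0.002116 = 2.812 m/s; Re = 6.348e+04; ε/D = 2.7e-05; Haaland → f = 0.01972; ΔP_B = f(L/D)(ρV²/2) = 1e+05 Pa.
ΔP_A/ΔP_B = 9.137e+05/1e+05 = 9.13.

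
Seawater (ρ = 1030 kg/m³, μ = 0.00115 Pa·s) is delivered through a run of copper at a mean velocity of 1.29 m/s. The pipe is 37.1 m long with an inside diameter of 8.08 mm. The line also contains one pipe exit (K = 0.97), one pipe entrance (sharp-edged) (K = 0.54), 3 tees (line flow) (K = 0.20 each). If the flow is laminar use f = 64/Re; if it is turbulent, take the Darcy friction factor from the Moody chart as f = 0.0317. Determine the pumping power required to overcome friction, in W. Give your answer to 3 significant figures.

P ≈ 8.37 W

Reynolds number Re = ρVD/μ = 1030 · 1.29 · 0.00808 / 0.00115 = 9336.
Re > 4000 → turbulent; use the Moody-chart value f = 0.0317.
Total minor-loss coefficient ΣK = 1·0.97 + 1·0.54 + 3·0.2 = 2.11.
ΔP = [f·L/D + ΣK]·(ρV²/2) = [0.0317·37.1/0.00808 + 2.11]·(1030·1.29²/2) = [145.6 + 2.11]·857 = 1.265e+05 Pa.
Q = V·A = 1.29·5.128e-05 = 6.615e-05 m³/s.
Pumping power P = QΔP = 6.615e-05·1.265e+05 = 8.371 W = 8.37 W.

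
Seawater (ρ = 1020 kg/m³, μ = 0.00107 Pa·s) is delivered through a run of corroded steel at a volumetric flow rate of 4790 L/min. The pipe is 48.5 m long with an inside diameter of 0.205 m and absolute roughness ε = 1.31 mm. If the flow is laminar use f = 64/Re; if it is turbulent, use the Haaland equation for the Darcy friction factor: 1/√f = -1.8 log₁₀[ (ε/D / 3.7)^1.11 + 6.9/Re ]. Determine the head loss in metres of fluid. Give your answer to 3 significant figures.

h_f ≈ 2.33 m

Q = 4790 L/min = 4790/60000 = 0.07983 m³/s.
Cross-sectional area A = πD²/4 = π(0.205)²/4 = 0.03301 m²; mean velocity V = Q/A = 0.07983/0.03301 = 2.419 m/s.
Reynolds number Re = ρVD/μ = 1020 · 2.419 · 0.205 / 0.00107 = 4.727e+05.
Re > 4000 → turbulent. Relative roughness ε/D = 0.00131/0.205 = 0.00639. Haaland: 1/√f = -1.8 log₁₀[(0.00639/3.7)^1.11 + 6.9/4.727e+05] = -1.8 log₁₀[0.000858 + 1.46e-05] = 5.507, so f = 0.03298.
Darcy-Weisbach: ΔP = f(L/D)(ρV²/2) = 0.03298·(48.5/0.205)·(1020·2.419²/2) = 0.03298·236.6·2984 = 2.328e+04 Pa.
Head loss h_f = ΔP/(ρg) = 2.328e+04/(1020·9.81) = 2.33 m.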